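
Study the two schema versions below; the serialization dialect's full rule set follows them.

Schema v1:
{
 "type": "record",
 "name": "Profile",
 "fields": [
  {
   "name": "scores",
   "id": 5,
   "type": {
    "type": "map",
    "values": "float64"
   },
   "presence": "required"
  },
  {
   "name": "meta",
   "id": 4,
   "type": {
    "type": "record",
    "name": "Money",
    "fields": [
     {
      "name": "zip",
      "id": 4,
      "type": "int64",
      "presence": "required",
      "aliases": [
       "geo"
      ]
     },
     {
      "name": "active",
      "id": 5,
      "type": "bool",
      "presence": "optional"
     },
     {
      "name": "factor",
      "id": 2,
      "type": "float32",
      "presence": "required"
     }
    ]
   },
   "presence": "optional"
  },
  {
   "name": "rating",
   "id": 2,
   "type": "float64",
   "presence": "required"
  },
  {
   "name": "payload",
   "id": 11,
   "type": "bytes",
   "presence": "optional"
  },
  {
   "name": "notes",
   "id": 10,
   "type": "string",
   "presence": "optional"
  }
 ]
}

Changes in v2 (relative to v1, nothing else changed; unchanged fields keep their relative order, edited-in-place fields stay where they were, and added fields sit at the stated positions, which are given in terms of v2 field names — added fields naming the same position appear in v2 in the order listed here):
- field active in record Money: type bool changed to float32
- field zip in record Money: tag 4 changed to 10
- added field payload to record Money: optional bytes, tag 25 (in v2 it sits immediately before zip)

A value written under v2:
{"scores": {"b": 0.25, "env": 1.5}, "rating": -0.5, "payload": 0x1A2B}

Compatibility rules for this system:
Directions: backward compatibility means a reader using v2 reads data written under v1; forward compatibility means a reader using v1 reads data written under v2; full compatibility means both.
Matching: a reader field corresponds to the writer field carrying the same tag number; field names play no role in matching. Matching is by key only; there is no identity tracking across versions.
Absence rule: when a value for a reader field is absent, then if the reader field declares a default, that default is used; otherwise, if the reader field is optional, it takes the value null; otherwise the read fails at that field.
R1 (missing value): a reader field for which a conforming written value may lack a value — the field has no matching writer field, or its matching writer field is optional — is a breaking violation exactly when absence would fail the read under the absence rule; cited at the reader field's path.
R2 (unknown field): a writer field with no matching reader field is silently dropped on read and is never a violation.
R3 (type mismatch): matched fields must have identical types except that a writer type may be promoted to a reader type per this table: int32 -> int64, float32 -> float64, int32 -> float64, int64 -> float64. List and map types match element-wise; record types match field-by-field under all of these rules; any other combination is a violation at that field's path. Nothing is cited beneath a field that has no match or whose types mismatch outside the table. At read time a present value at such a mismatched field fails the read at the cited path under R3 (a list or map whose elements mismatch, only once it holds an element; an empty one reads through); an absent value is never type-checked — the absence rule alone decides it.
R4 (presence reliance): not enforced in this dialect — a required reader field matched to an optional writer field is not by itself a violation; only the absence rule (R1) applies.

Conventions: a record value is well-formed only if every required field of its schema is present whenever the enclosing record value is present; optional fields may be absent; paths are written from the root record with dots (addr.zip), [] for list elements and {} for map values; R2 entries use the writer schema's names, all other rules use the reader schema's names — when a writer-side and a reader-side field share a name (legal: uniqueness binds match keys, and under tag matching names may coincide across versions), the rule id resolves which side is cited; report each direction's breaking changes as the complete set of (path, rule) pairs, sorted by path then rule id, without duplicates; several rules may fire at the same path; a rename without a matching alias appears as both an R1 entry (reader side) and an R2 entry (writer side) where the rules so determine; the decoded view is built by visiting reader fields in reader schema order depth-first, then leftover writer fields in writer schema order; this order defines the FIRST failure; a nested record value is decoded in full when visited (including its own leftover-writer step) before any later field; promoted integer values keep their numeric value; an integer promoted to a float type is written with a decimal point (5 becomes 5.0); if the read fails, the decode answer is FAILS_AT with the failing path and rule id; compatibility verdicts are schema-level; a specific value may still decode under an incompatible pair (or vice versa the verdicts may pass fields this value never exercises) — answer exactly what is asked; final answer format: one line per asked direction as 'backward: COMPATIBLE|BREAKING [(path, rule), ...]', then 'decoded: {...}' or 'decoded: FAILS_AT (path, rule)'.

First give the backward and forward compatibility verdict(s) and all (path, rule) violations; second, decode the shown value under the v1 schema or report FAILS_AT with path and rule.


in Profile below, arrows point writer -> reader
backward analysis of Profile with v2 as reader and v1 as writer:
  map<string, float64> -> map<string, float64>, writer required: scores aligns to scores
  Money -> Money, writer optional: meta aligns to meta
  float64 -> float64, writer required: rating aligns to rating
  bytes -> bytes, writer optional: payload aligns to payload
  string -> string, writer optional: notes aligns to notes
  meta.payload: no writer-side match
  meta.zip: no writer-side match
  bool -> float32, writer optional: meta.active aligns to meta.active
  float32 -> float32, writer required: meta.factor aligns to meta.factor
  leftover writer field: meta.zip
  breaking: (meta.active, R3)
  breaking: (meta.zip, R1)
  backward on Profile therefore BREAKING (2)
forward analysis of Profile with v1 as reader and v2 as writer:
  map<string, float64> -> map<string, float64>, writer required: scores aligns to scores
  Money -> Money, writer optional: meta aligns to meta
  float64 -> float64, writer required: rating aligns to rating
  bytes -> bytes, writer optional: payload aligns to payload
  string -> string, writer optional: notes aligns to notes
  meta.zip: no writer-side match
  float32 -> bool, writer optional: meta.active aligns to meta.active
  float32 -> float32, writer required: meta.factor aligns to meta.factor
  leftover writer field: meta.payload
  leftover writer field: meta.zip
  breaking: (meta.active, R3)
  breaking: (meta.zip, R1)
  forward on Profile therefore BREAKING (2)
decode (reader v1):
  scores := {"b": 0.25, "env": 1.5}
  meta := null (absent, optional -> null)
  rating := -0.5
  payload := 0x1A2B
  notes := null (absent, optional -> null)
  => decoded: {"scores": {"b": 0.25, "env": 1.5}, "meta": null, "rating": -0.5, "payload": 0x1A2B, "notes": null}

backward: BREAKING [(meta.active, R3), (meta.zip, R1)]; forward: BREAKING [(meta.active, R3), (meta.zip, R1)]; decoded: {"scores": {"b": 0.25, "env": 1.5}, "meta": null, "rating": -0.5, "payload": 0x1A2B, "notes": null}


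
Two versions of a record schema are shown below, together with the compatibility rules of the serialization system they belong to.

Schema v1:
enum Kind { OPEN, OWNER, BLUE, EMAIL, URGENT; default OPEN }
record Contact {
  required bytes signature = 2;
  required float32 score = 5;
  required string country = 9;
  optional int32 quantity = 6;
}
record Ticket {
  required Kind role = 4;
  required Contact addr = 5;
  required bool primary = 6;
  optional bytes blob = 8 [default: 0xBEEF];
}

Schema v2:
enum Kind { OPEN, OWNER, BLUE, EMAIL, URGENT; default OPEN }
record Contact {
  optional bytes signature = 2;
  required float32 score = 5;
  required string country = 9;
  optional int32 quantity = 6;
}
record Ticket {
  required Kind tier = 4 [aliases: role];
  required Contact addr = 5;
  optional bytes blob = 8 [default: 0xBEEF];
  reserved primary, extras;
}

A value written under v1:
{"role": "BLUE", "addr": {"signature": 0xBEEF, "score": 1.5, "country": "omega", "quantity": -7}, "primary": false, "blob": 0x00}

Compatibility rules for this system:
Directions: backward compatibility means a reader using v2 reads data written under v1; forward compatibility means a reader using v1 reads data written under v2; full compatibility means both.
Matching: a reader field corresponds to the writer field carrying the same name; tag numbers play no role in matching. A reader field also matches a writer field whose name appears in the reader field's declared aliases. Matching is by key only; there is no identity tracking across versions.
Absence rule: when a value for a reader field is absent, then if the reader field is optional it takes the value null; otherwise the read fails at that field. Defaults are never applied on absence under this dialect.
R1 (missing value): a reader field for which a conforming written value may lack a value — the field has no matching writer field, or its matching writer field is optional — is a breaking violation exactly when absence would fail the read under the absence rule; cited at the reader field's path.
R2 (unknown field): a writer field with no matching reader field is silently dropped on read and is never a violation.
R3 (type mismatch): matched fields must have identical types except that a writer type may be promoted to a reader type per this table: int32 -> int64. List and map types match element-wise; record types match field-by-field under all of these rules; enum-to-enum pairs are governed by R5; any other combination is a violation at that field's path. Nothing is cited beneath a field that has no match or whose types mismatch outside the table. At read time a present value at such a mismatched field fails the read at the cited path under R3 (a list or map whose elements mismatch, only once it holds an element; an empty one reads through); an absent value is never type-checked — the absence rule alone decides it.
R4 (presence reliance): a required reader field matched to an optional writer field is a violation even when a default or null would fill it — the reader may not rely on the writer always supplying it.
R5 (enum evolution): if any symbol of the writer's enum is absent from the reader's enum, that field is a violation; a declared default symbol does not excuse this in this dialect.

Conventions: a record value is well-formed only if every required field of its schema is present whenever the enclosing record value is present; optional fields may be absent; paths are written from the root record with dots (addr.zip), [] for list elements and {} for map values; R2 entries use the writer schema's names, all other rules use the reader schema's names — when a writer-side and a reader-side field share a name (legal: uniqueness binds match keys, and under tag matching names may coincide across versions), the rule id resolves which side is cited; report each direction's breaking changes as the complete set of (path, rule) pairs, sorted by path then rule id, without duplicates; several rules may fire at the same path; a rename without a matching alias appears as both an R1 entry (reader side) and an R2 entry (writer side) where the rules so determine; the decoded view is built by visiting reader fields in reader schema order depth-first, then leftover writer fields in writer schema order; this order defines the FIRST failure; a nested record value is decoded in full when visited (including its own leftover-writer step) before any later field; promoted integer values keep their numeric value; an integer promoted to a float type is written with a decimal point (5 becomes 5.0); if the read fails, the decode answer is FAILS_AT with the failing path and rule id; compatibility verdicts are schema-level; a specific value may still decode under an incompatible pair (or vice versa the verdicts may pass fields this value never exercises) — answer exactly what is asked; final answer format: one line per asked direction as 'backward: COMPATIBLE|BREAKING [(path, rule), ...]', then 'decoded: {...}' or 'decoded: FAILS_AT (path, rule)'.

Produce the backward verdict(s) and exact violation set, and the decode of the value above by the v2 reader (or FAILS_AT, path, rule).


each type pair in Ticket: writer, then reader
checking backward for Ticket: reader v2 against writer v1:
  tier: Kind -> Kind, writer required; from role
  addr: Contact -> Contact, writer required; from addr
  blob: bytes -> bytes, writer optional; from blob
  writer primary: unknown to reader
  addr.signature: bytes -> bytes, writer required; from addr.signature
  addr.score: float32 -> float32, writer required; from addr.score
  addr.country: string -> string, writer required; from addr.country
  addr.quantity: int32 -> int32, writer optional; from addr.quantity
  => backward verdict for Ticket: COMPATIBLE, no violations
decoding the Ticket value with the v2 reader:
  tier := "BLUE" (from writer role)
  addr.signature := 0xBEEF
  addr.score := 1.5
  addr.country := "omega"
  addr.quantity := -7
  blob := 0x00
  writer primary: unmatched, discarded
  => decoded: {"tier": "BLUE", "addr": {"signature": 0xBEEF, "score": 1.5, "country": "omega", "quantity": -7}, "blob": 0x00}
diffs on Ticket not affecting the asked answer:
  field signature in record Contact: required changed to optional -> its effect on Ticket is confined to the forward direction, not asked

backward: COMPATIBLE []; decoded: {"tier": "BLUE", "addr": {"signature": 0xBEEF, "score": 1.5, "country": "omega", "quantity": -7}, "blob": 0x00}


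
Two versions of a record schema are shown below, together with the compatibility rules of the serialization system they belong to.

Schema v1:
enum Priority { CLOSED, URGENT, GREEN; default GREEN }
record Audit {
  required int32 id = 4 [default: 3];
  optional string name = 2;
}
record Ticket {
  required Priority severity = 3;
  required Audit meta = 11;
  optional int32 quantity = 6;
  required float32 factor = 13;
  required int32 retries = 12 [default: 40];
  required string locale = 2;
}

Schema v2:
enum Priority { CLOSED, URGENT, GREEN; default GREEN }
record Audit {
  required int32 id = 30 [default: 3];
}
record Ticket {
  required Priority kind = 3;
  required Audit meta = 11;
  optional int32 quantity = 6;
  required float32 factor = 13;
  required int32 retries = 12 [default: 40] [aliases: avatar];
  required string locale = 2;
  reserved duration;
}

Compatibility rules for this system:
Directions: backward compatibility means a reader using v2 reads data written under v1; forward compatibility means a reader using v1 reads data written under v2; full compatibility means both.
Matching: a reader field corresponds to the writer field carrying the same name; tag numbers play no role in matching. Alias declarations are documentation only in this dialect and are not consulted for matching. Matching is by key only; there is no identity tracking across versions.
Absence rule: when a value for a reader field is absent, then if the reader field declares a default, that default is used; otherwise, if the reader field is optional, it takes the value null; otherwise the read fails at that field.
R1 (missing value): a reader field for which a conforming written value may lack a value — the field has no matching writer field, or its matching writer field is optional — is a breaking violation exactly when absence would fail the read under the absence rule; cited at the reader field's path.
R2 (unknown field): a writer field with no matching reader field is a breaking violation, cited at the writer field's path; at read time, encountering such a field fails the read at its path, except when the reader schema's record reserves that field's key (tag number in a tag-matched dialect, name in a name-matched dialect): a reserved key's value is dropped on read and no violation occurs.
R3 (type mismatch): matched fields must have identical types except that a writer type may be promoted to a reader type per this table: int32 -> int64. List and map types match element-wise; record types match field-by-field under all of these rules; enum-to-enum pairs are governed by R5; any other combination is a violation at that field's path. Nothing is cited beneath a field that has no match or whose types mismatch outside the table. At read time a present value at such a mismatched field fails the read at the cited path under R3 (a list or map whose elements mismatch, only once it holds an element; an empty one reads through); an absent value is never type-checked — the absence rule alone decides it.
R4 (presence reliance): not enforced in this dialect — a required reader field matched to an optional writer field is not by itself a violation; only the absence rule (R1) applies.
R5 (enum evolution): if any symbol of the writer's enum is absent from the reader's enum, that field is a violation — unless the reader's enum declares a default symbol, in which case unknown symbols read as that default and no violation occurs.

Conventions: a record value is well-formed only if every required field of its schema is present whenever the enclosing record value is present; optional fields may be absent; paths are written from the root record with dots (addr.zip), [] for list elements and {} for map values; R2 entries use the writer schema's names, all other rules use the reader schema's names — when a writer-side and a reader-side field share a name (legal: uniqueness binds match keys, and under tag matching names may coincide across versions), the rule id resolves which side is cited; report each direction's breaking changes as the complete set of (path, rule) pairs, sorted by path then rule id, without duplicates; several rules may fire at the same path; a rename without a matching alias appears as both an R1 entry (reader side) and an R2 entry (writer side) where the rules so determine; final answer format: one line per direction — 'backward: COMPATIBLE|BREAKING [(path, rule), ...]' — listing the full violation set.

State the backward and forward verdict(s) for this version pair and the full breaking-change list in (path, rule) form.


the writer's type comes first in each Ticket pair
backward for Ticket (reader v2, writer v1):
  kind: no writer match
  meta: paired with writer meta (Audit -> Audit; writer required)
  quantity: paired with writer quantity (int32 -> int32; writer optional)
  factor: paired with writer factor (float32 -> float32; writer required)
  retries: paired with writer retries (int32 -> int32; writer required)
  locale: paired with writer locale (string -> string; writer required)
  writer severity: unknown to reader
  meta.id: paired with writer meta.id (int32 -> int32; writer required)
  writer meta.name: unknown to reader
  violation R1 at kind
  violation R2 at meta.name
  violation R2 at severity
  => backward: BREAKING (3)
forward for Ticket (reader v1, writer v2):
  severity: no writer match
  meta: paired with writer meta (Audit -> Audit; writer required)
  quantity: paired with writer quantity (int32 -> int32; writer optional)
  factor: paired with writer factor (float32 -> float32; writer required)
  retries: paired with writer retries (int32 -> int32; writer required)
  locale: paired with writer locale (string -> string; writer required)
  writer kind: unknown to reader
  meta.id: paired with writer meta.id (int32 -> int32; writer required)
  meta.name: no writer match
  violation R2 at kind
  violation R1 at severity
  => forward: BREAKING (2)

backward: BREAKING [(kind, R1), (meta.name, R2), (severity, R2)]; forward: BREAKING [(kind, R2), (severity, R1)]


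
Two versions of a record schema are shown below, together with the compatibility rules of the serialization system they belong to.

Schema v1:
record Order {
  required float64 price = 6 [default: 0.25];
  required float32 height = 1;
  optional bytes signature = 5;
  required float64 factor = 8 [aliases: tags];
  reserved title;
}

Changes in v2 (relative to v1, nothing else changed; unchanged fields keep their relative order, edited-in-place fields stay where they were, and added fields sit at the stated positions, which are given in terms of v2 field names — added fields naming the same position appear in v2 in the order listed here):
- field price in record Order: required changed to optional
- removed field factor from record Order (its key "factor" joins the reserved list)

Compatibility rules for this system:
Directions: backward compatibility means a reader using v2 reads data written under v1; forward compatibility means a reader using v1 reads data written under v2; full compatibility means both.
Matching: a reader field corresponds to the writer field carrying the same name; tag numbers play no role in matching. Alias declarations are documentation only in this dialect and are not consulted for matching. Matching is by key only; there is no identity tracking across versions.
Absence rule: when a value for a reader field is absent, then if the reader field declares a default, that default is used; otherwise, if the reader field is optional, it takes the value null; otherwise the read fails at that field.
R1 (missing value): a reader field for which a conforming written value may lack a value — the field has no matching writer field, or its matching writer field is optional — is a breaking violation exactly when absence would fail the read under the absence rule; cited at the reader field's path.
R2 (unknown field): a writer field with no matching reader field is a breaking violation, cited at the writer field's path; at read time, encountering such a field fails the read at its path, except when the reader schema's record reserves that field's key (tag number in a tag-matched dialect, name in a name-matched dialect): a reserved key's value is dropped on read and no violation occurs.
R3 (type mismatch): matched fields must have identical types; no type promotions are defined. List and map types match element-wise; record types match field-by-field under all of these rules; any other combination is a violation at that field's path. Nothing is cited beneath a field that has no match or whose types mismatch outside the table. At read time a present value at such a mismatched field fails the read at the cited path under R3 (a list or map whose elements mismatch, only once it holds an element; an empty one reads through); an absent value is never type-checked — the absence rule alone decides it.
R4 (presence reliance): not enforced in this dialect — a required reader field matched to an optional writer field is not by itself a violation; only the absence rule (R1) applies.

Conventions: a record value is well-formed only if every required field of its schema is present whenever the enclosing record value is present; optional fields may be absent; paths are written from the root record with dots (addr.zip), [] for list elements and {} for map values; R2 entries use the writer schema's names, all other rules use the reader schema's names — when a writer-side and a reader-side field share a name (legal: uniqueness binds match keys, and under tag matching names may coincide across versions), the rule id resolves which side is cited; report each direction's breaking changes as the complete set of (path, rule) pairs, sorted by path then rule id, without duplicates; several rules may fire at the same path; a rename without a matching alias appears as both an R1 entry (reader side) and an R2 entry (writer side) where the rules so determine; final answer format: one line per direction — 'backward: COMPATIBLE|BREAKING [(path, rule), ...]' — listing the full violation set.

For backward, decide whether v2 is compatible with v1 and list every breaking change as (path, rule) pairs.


each type pair in Order: writer, then reader
backward on Order — v2 reading data written by v1:
  writer required, float64 -> float64: reader price maps from writer price
  writer required, float32 -> float32: reader height maps from writer height
  writer optional, bytes -> bytes: reader signature maps from writer signature
  factor (writer side), unknown to reader
  => backward: COMPATIBLE
diffs on Order not affecting the asked answer:
  field price in record Order: required changed to optional -> inert for the asked Order verdict: nothing fires
  removed field factor from record Order (its key "factor" joins the reserved list) -> affects forward compatibility only, which is not asked

backward: COMPATIBLE []


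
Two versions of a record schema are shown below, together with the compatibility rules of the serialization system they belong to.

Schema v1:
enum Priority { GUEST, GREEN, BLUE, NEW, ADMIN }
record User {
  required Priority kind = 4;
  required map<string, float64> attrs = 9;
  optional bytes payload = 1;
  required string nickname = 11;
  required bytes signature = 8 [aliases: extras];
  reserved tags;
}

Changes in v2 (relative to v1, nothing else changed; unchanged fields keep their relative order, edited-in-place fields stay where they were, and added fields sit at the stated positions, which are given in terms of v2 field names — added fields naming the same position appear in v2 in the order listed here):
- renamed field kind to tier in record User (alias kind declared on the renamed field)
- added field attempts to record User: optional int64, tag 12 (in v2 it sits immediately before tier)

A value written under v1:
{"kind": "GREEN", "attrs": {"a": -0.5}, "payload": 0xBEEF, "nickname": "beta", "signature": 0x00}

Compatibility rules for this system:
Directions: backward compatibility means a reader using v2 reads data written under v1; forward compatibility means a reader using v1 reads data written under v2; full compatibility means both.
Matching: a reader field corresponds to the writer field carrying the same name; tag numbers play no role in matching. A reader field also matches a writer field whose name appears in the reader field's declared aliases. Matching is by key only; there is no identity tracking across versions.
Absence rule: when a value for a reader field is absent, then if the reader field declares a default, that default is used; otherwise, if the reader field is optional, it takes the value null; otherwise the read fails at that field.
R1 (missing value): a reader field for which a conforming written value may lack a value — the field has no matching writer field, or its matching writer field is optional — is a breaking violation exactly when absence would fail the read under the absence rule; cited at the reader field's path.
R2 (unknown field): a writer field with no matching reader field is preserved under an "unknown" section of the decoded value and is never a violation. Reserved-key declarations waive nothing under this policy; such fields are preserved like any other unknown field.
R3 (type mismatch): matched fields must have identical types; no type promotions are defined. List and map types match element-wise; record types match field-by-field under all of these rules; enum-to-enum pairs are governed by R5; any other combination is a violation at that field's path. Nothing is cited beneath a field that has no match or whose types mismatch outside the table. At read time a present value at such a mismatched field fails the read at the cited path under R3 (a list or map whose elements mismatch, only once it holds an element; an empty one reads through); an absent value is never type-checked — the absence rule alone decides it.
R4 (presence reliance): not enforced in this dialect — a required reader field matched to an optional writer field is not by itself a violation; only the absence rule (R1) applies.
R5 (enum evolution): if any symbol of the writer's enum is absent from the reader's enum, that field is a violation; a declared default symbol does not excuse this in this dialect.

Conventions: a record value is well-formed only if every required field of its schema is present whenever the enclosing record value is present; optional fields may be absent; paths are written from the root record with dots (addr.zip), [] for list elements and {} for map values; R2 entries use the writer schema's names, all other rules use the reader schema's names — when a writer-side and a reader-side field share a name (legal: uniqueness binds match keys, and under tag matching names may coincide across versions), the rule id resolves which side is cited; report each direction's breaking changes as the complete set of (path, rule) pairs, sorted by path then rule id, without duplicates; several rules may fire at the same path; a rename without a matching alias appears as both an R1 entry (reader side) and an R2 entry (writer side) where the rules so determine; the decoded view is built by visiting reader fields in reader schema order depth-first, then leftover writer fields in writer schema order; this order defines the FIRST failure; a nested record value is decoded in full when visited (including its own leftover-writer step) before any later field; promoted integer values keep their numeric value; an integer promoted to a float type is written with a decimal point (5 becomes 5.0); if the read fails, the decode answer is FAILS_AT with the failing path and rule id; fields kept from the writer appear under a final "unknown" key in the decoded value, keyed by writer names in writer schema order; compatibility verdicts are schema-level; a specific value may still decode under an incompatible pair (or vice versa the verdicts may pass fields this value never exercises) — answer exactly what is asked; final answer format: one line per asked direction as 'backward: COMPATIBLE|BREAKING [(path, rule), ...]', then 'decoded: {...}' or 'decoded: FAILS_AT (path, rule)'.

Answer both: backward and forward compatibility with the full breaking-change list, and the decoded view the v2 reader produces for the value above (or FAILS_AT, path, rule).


the writer's type comes first in each User pair
backward for User (reader v2, writer v1):
  attempts: no writer match
  tier: paired with writer kind (Priority -> Priority; writer required)
  attrs: paired with writer attrs (map<string, float64> -> map<string, float64>; writer required)
  payload: paired with writer payload (bytes -> bytes; writer optional)
  nickname: paired with writer nickname (string -> string; writer required)
  signature: paired with writer signature (bytes -> bytes; writer required)
  => backward: COMPATIBLE
forward for User (reader v1, writer v2):
  kind: no writer match
  attrs: paired with writer attrs (map<string, float64> -> map<string, float64>; writer required)
  payload: paired with writer payload (bytes -> bytes; writer optional)
  nickname: paired with writer nickname (string -> string; writer required)
  signature: paired with writer signature (bytes -> bytes; writer required)
  writer field attempts has no reader counterpart
  writer field tier has no reader counterpart
  rule R1 violated at kind
  => forward verdict for User: BREAKING, 1 violation(s)
decoding the User value with the v2 reader:
  attempts := null (absent, optional -> null)
  tier := "GREEN" (from writer kind)
  attrs := {"a": -0.5}
  payload := 0xBEEF
  nickname := "beta"
  signature := 0x00
  => decoded: {"attempts": null, "tier": "GREEN", "attrs": {"a": -0.5}, "payload": 0xBEEF, "nickname": "beta", "signature": 0x00}

backward: COMPATIBLE []; forward: BREAKING [(kind, R1)]; decoded: {"attempts": null, "tier": "GREEN", "attrs": {"a": -0.5}, "payload": 0xBEEF, "nickname": "beta", "signature": 0x00}


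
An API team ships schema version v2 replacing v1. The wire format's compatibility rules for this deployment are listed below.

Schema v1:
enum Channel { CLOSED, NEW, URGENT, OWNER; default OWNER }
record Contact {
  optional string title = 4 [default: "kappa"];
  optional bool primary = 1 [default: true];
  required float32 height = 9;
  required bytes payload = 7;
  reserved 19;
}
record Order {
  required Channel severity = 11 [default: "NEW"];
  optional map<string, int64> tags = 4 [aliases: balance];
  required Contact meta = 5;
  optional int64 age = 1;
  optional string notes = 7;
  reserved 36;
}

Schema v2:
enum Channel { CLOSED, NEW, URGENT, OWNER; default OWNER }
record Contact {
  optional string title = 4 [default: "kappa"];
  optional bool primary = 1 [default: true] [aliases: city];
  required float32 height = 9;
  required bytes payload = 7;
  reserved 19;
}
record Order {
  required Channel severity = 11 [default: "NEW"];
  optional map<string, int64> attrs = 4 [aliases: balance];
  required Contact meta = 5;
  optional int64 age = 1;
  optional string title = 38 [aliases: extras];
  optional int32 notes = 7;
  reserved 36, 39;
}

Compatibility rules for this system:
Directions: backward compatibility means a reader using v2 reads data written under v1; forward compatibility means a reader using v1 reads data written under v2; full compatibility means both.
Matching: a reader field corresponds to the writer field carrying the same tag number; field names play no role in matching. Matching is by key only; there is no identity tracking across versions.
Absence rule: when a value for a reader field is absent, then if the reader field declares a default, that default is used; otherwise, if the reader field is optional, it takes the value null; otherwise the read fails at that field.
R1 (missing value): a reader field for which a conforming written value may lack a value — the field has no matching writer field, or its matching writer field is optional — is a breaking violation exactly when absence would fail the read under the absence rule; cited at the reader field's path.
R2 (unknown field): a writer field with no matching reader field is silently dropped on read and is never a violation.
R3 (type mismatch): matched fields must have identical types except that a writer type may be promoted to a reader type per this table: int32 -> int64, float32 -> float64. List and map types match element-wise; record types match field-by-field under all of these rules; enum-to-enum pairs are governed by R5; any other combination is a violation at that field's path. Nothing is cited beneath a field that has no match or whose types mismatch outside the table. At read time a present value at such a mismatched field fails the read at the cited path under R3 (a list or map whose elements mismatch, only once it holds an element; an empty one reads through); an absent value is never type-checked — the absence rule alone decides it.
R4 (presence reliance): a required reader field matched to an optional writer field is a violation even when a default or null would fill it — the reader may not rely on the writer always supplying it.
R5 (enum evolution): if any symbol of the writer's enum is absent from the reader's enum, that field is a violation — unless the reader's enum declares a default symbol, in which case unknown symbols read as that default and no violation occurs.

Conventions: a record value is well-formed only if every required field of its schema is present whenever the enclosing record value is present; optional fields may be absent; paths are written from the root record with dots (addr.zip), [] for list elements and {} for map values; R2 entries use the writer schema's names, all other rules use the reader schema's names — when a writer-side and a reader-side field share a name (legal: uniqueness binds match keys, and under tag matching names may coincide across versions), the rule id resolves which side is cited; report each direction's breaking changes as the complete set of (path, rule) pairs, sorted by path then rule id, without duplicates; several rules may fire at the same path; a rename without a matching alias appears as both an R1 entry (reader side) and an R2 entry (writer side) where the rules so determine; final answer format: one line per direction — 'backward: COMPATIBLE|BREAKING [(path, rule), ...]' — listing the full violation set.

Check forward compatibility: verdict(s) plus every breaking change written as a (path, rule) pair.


forward: BREAKING [(notes, R3)]

arrows below run writer -> reader for Order
forward for Order (reader v1, writer v2):
  severity <- severity (Channel -> Channel, writer required)
  tags <- attrs (map<string, int64> -> map<string, int64>, writer optional)
  meta <- meta (Contact -> Contact, writer required)
  age <- age (int64 -> int64, writer optional)
  notes <- notes (int32 -> string, writer optional)
  title (writer side), unknown to reader
  meta.title <- meta.title (string -> string, writer optional)
  meta.primary <- meta.primary (bool -> bool, writer optional)
  meta.height <- meta.height (float32 -> float32, writer required)
  meta.payload <- meta.payload (bytes -> bytes, writer required)
  violation R3 at notes
  => forward: BREAKING (1)
diffs on Order not affecting the asked answer:
  renamed field tags to attrs in record Order -> no rule fires on it in Order's dialect; the asked verdict holds
  added field title to record Order: optional string, tag 38 (in v2 it sits immediately before notes) -> no rule fires on it in Order's dialect; the asked verdict holds


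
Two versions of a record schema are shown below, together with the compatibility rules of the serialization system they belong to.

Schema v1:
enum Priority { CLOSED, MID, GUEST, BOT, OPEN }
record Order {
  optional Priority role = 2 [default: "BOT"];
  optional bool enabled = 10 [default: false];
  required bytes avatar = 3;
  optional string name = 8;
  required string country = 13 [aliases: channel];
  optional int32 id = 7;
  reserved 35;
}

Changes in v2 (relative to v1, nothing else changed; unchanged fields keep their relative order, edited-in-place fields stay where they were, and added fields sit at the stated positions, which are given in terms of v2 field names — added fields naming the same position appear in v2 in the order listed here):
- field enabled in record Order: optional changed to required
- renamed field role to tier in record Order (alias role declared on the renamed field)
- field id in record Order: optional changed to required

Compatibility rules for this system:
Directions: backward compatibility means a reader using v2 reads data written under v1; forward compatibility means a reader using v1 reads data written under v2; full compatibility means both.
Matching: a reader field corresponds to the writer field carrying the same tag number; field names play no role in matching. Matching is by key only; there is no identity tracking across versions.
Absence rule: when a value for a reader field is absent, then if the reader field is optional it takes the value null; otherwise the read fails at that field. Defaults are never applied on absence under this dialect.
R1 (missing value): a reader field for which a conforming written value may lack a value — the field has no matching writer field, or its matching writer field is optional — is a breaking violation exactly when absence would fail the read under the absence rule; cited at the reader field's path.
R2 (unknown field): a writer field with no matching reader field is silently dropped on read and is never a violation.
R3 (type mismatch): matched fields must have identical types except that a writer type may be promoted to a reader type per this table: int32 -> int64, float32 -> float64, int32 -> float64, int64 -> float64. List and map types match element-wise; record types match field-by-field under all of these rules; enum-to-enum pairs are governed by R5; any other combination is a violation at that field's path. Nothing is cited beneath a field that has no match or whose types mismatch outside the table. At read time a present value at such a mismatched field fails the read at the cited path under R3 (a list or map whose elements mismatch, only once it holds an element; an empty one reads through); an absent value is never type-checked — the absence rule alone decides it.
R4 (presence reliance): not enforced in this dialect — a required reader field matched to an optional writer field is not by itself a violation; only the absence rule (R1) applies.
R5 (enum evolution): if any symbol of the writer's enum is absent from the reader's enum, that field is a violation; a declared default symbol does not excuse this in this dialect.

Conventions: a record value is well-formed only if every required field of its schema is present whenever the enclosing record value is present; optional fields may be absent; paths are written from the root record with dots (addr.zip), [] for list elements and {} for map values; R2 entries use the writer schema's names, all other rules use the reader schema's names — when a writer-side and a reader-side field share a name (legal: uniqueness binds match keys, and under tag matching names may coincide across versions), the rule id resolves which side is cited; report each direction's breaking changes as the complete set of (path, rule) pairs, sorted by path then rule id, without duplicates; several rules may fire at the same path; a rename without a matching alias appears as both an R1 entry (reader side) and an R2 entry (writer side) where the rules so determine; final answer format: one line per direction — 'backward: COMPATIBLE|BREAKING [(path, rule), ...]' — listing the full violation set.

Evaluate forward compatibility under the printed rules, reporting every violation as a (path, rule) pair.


in Order below, arrows point writer -> reader
forward on Order — v1 reading data written by v2:
  writer optional, Priority -> Priority: reader role maps from writer tier
  writer required, bool -> bool: reader enabled maps from writer enabled
  writer required, bytes -> bytes: reader avatar maps from writer avatar
  writer optional, string -> string: reader name maps from writer name
  writer required, string -> string: reader country maps from writer country
  writer required, int32 -> int32: reader id maps from writer id
  => forward: COMPATIBLE
the other Order changes do not affect what is asked:
  field enabled in record Order: optional changed to required -> matters only for Order's backward compatibility — outside the asked direction
  renamed field role to tier in record Order (alias role declared on the renamed field) -> inert for the asked Order verdict: nothing fires
  field id in record Order: optional changed to required -> matters only for Order's backward compatibility — outside the asked direction

forward: COMPATIBLE []
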